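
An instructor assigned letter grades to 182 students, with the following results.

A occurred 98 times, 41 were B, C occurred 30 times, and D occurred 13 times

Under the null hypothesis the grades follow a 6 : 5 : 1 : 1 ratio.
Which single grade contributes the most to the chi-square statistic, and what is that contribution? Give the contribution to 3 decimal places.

C, 18.286

Ratio total = 13. Expected counts: 182×6/13 = 84, 182×5/13 = 70, 182×1/13 = 14, 182×1/13 = 14.
A: (98 − 84)²/84 = 196/84 = 2.3333
B: (41 − 70)²/70 = 841/70 = 12.0143
C: (30 − 14)²/14 = 256/14 = 18.2857
D: (13 − 14)²/14 = 1/14 = 0.0714
The largest term is for C: 18.286.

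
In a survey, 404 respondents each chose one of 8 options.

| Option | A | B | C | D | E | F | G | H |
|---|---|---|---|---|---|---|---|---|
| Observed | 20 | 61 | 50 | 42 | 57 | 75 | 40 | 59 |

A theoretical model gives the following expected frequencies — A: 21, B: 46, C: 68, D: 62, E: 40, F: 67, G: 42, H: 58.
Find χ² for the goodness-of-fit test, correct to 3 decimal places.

24.448

A: (20 − 21)²/21 = 1/21 = 0.0476
B: (61 − 46)²/46 = 225/46 = 4.8913
C: (50 − 68)²/68 = 324/68 = 4.7647
D: (42 − 62)²/62 = 400/62 = 6.4516
E: (57 − 40)²/40 = 289/40 = 7.2250
F: (75 − 67)²/67 = 64/67 = 0.9552
G: (40 − 42)²/42 = 4/42 = 0.0952
H: (59 − 58)²/58 = 1/58 = 0.0172
Sum = 24.448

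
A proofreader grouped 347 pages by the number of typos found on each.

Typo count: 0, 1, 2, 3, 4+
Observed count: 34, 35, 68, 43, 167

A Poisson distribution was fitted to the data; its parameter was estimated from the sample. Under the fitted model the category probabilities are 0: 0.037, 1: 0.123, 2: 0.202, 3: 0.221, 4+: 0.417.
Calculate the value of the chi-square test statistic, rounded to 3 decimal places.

Expected counts E_i = n·p_i: 347×0.037 = 12.839, 347×0.123 = 42.681, 347×0.202 = 70.094, 347×0.221 = 76.687, 347×0.417 = 144.699.
0: (34 − 12.839)²/12.839 = 447.787921/12.839 = 34.8772
1: (35 − 42.681)²/42.681 = 58.997761/42.681 = 1.3823
2: (68 − 70.094)²/70.094 = 4.384836/70.094 = 0.0626
3: (43 − 76.687)²/76.687 = 1134.813969/76.687 = 14.7980
4+: (167 − 144.699)²/144.699 = 497.334601/144.699 = 3.4370
Sum = 54.557

54.557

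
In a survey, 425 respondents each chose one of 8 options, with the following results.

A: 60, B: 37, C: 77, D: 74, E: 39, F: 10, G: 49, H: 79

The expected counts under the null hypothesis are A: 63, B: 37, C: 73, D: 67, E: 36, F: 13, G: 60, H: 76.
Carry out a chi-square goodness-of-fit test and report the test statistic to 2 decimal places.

4.17

cat         O        E   (O−E)²/E
A          60       63      0.143
B          37       37      0.000
C          77       73      0.219
D          74       67      0.731
E          39       36      0.250
F          10       13      0.692
G          49       60      2.017
H          79       76      0.118
Sum = 4.17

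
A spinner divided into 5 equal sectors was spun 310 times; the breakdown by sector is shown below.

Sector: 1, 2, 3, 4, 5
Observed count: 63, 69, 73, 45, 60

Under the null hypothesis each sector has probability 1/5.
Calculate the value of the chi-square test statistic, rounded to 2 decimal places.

7.48

Under H₀ each category has probability 1/5, so each expected count is 310/5 = 62.
1: (63 − 62)²/62 = 1/62 = 0.016
2: (69 − 62)²/62 = 49/62 = 0.790
3: (73 − 62)²/62 = 121/62 = 1.952
4: (45 − 62)²/62 = 289/62 = 4.661
5: (60 − 62)²/62 = 4/62 = 0.065
Sum = 7.48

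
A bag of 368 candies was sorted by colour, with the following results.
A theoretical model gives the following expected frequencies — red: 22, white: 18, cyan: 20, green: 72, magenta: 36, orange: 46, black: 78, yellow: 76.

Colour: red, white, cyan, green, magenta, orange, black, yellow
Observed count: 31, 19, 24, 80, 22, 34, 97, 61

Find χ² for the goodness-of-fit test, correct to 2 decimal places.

cat          O        E   (O−E)²/E
red         31       22      3.682
white       19       18      0.056
cyan        24       20      0.800
green       80       72      0.889
magenta     22       36      5.444
orange      34       46      3.130
black       97       78      4.628
yellow      61       76      2.961
Sum = 21.59

21.59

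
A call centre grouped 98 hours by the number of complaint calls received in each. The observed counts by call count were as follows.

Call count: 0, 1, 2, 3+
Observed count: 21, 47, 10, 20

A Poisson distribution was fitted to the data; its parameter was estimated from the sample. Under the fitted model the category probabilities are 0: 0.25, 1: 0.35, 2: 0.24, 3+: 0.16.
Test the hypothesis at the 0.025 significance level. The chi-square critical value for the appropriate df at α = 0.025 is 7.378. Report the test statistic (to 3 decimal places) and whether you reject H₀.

Expected counts E_i = n·p_i: 98×0.25 = 24.5, 98×0.35 = 34.3, 98×0.24 = 23.52, 98×0.16 = 15.68.
cat         O        E   (O−E)²/E
0          21     24.5     0.5000
1          47     34.3     4.7023
2          10    23.52     7.7717
3+         20    15.68     1.1902
Sum = 14.164
df = 2. Since 14.164 > 7.378, we reject H₀.

14.164; reject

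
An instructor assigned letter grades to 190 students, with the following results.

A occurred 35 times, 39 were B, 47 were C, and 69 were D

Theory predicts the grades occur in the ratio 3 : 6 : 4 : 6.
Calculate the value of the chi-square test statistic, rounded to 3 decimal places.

10.758

Ratio total = 19. Expected counts: 190×3/19 = 30, 190×6/19 = 60, 190×4/19 = 40, 190×6/19 = 60.
cat         O        E   (O−E)²/E
A          35       30     0.8333
B          39       60     7.3500
C          47       40     1.2250
D          69       60     1.3500
Sum = 10.758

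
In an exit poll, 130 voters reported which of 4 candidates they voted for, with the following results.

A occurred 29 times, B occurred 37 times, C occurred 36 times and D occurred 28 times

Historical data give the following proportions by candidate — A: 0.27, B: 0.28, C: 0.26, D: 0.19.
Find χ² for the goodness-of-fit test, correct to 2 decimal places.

Expected counts E_i = n·p_i: 130×0.27 = 35.1, 130×0.28 = 36.4, 130×0.26 = 33.8, 130×0.19 = 24.7.
A: (29 − 35.1)²/35.1 = 37.21/35.1 = 1.060
B: (37 − 36.4)²/36.4 = 0.36/36.4 = 0.010
C: (36 − 33.8)²/33.8 = 4.84/33.8 = 0.143
D: (28 − 24.7)²/24.7 = 10.89/24.7 = 0.441
Sum = 1.65

1.65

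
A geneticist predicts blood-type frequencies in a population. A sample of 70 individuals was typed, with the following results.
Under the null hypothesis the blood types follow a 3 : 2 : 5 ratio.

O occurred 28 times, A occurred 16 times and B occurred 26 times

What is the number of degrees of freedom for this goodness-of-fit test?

2

There are k = 3 categories and no parameters were estimated from the data, so df = 3 − 1 = 2.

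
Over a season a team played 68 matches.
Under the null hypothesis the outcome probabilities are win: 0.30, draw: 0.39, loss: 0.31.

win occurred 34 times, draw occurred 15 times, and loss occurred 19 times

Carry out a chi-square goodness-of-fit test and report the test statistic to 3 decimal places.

14.276

Expected counts E_i = n·p_i: 68×0.30 = 20.4, 68×0.39 = 26.52, 68×0.31 = 21.08.
cat         O        E   (O−E)²/E
win        34     20.4     9.0667
draw       15    26.52     5.0042
loss       19    21.08     0.2052
Sum = 14.276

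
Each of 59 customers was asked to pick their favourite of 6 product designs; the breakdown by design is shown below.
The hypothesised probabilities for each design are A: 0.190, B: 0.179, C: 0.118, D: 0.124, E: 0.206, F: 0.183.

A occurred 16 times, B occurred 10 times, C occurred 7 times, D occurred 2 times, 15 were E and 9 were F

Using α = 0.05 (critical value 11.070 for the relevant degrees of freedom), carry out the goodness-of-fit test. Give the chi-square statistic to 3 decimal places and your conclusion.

Expected counts E_i = n·p_i: 59×0.190 = 11.21, 59×0.179 = 10.561, 59×0.118 = 6.962, 59×0.124 = 7.316, 59×0.206 = 12.154, 59×0.183 = 10.797.
χ² = (16−11.21)²/11.21 + (10−10.561)²/10.561 + (7−6.962)²/6.962 + (2−7.316)²/7.316 + (15−12.154)²/12.154 + (9−10.797)²/10.797
   = 2.0468 + 0.0298 + 0.0002 + 3.8627 + 0.6664 + 0.2991
Sum = 6.905
df = 5. Since 6.905 < 11.070, we do not reject H₀.

6.905; do not reject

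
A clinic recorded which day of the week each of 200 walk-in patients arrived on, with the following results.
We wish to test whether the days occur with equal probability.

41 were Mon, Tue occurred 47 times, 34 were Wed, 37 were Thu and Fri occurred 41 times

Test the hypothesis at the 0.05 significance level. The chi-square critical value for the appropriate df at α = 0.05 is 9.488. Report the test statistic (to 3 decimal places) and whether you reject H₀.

2.400; do not reject

Under H₀ each category has probability 1/5, so each expected count is 200/5 = 40.
cat         O        E   (O−E)²/E
Mon        41       40     0.0250
Tue        47       40     1.2250
Wed        34       40     0.9000
Thu        37       40     0.2250
Fri        41       40     0.0250
Sum = 2.400
df = 4. Since 2.400 < 9.488, we do not reject H₀.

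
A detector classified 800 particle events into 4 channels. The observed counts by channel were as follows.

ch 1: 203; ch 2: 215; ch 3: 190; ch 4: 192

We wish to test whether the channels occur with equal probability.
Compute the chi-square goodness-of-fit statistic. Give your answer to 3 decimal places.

1.990

Under H₀ each category has probability 1/4, so each expected count is 800/4 = 200.
cat         O        E   (O−E)²/E
ch 1      203      200     0.0450
ch 2      215      200     1.1250
ch 3      190      200     0.5000
ch 4      192      200     0.3200
Sum = 1.990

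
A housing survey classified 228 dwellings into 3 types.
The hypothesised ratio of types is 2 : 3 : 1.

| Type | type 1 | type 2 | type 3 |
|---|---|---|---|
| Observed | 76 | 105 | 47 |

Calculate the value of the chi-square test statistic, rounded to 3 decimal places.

Ratio total = 6. Expected counts: 228×2/6 = 76, 228×3/6 = 114, 228×1/6 = 38.
cat         O        E   (O−E)²/E
type 1     76       76     0.0000
type 2    105      114     0.7105
type 3     47       38     2.1316
Sum = 2.842

2.842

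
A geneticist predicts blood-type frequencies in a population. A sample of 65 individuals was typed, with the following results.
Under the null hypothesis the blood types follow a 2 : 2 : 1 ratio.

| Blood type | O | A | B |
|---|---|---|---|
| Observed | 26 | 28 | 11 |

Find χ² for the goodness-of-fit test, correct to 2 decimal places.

0.46

Ratio total = 5. Expected counts: 65×2/5 = 26, 65×2/5 = 26, 65×1/5 = 13.
cat         O        E   (O−E)²/E
O          26       26      0.000
A          28       26      0.154
B          11       13      0.308
Sum = 0.46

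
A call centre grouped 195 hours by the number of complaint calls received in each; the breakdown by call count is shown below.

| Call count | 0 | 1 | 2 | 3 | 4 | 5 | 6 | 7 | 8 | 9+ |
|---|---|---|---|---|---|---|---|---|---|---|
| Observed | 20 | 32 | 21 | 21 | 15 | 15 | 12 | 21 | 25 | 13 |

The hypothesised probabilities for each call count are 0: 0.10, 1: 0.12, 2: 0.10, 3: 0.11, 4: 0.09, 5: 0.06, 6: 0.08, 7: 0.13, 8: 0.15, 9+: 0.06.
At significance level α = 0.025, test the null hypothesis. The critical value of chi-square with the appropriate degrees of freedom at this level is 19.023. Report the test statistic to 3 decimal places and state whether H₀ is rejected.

Expected counts E_i = n·p_i: 195×0.10 = 19.5, 195×0.12 = 23.4, 195×0.10 = 19.5, 195×0.11 = 21.45, 195×0.09 = 17.55, 195×0.06 = 11.7, 195×0.08 = 15.6, 195×0.13 = 25.35, 195×0.15 = 29.25, 195×0.06 = 11.7.
cat         O        E   (O−E)²/E
0          20     19.5     0.0128
1          32     23.4     3.1607
2          21     19.5     0.1154
3          21    21.45     0.0094
4          15    17.55     0.3705
5          15     11.7     0.9308
6          12     15.6     0.8308
7          21    25.35     0.7464
8          25    29.25     0.6175
9+         13     11.7     0.1444
Sum = 6.939
df = 9. Since 6.939 < 19.023, we do not reject H₀.

6.939; do not reject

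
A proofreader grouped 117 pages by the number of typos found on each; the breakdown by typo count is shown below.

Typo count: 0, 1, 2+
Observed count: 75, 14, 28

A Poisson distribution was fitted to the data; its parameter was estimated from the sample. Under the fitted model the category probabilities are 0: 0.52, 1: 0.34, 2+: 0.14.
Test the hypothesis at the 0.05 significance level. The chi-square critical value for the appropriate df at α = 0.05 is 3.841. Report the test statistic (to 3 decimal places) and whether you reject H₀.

28.246; reject

Expected counts E_i = n·p_i: 117×0.52 = 60.84, 117×0.34 = 39.78, 117×0.14 = 16.38.
0: (75 − 60.84)²/60.84 = 200.5056/60.84 = 3.2956
1: (14 − 39.78)²/39.78 = 664.6084/39.78 = 16.7071
2+: (28 − 16.38)²/16.38 = 135.0244/16.38 = 8.2432
Sum = 28.246
df = 1. Since 28.246 > 3.841, we reject H₀.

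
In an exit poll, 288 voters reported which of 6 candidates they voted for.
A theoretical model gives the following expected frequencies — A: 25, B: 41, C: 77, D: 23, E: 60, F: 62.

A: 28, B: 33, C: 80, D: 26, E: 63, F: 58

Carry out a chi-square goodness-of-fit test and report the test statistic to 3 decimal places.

cat         O        E   (O−E)²/E
A          28       25     0.3600
B          33       41     1.5610
C          80       77     0.1169
D          26       23     0.3913
E          63       60     0.1500
F          58       62     0.2581
Sum = 2.837

2.837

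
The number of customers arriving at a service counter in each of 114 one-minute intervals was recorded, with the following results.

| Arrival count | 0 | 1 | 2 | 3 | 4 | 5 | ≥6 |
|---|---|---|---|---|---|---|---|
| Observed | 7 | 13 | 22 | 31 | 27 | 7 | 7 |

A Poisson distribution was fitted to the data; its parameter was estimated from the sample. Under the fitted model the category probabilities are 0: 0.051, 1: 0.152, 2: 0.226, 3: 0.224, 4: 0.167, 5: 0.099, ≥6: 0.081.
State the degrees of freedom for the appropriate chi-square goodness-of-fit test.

There are k = 7 categories and 1 parameter estimated from the data, so df = 7 − 1 − 1 = 5.

5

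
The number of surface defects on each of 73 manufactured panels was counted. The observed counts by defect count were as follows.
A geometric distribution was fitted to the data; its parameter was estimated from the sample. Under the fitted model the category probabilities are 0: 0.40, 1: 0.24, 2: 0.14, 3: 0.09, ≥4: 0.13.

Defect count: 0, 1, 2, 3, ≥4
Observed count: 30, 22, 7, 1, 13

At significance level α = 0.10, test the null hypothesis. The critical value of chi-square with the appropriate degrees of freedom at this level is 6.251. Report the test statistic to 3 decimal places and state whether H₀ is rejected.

Expected counts E_i = n·p_i: 73×0.40 = 29.2, 73×0.24 = 17.52, 73×0.14 = 10.22, 73×0.09 = 6.57, 73×0.13 = 9.49.
χ² = (30−29.2)²/29.2 + (22−17.52)²/17.52 + (7−10.22)²/10.22 + (1−6.57)²/6.57 + (13−9.49)²/9.49
   = 0.0219 + 1.1456 + 1.0145 + 4.7222 + 1.2982
Sum = 8.202
df = 3. Since 8.202 > 6.251, we reject H₀.

8.202; reject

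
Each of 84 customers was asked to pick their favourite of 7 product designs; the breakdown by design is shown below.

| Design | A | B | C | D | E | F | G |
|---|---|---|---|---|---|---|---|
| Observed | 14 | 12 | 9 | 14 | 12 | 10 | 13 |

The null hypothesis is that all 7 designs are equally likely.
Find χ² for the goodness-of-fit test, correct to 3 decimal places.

Under H₀ each category has probability 1/7, so each expected count is 84/7 = 12.
χ² = (14−12)²/12 + (12−12)²/12 + (9−12)²/12 + (14−12)²/12 + (12−12)²/12 + (10−12)²/12 + (13−12)²/12
   = 0.3333 + 0.0000 + 0.7500 + 0.3333 + 0.0000 + 0.3333 + 0.0833
Sum = 1.833

1.833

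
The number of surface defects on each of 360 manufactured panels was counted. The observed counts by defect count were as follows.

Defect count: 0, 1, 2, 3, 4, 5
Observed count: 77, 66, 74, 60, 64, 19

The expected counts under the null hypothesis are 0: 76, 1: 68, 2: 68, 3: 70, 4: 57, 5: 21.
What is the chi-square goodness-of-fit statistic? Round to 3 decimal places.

3.080

0: (77 − 76)²/76 = 1/76 = 0.0132
1: (66 − 68)²/68 = 4/68 = 0.0588
2: (74 − 68)²/68 = 36/68 = 0.5294
3: (60 − 70)²/70 = 100/70 = 1.4286
4: (64 − 57)²/57 = 49/57 = 0.8596
5: (19 − 21)²/21 = 4/21 = 0.1905
Sum = 3.080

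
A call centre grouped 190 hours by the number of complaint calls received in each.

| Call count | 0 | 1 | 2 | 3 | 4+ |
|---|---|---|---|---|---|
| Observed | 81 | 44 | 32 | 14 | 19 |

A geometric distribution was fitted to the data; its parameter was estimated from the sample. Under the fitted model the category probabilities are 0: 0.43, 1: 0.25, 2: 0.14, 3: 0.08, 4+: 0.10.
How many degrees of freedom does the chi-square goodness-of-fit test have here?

There are k = 5 categories and 1 parameter estimated from the data, so df = 5 − 1 − 1 = 3.

3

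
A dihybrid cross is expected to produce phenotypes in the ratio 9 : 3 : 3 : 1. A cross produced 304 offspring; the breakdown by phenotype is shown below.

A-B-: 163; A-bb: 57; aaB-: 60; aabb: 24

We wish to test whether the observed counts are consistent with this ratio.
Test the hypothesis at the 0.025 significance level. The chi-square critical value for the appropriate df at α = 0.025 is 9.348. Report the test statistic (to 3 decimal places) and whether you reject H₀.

1.848; do not reject

Ratio total = 16. Expected counts: 304×9/16 = 171, 304×3/16 = 57, 304×3/16 = 57, 304×1/16 = 19.
cat         O        E   (O−E)²/E
A-B-      163      171     0.3743
A-bb       57       57     0.0000
aaB-       60       57     0.1579
aabb       24       19     1.3158
Sum = 1.848
df = 3. Since 1.848 < 9.348, we do not reject H₀.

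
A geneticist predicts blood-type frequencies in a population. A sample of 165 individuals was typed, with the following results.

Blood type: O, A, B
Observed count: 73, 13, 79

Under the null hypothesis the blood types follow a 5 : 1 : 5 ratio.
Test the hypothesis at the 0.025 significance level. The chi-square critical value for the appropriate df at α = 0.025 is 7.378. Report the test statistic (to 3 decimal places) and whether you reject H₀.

Ratio total = 11. Expected counts: 165×5/11 = 75, 165×1/11 = 15, 165×5/11 = 75.
cat         O        E   (O−E)²/E
O          73       75     0.0533
A          13       15     0.2667
B          79       75     0.2133
Sum = 0.533
df = 2. Since 0.533 < 7.378, we do not reject H₀.

0.533; do not reject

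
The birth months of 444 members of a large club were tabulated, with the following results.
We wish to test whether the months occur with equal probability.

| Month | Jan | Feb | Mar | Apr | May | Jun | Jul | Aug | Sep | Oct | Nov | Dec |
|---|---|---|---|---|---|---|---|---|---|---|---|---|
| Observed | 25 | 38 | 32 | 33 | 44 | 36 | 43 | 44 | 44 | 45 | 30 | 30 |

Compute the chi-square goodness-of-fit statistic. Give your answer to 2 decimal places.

14.38

Expected count for each of the 12 categories: 444/12 = 37.
χ² = (25−37)²/37 + (38−37)²/37 + (32−37)²/37 + (33−37)²/37 + (44−37)²/37 + (36−37)²/37 + (43−37)²/37 + (44−37)²/37 + (44−37)²/37 + (45−37)²/37 + (30−37)²/37 + (30−37)²/37
   = 3.892 + 0.027 + 0.676 + 0.432 + 1.324 + 0.027 + 0.973 + 1.324 + 1.324 + 1.730 + 1.324 + 1.324
Sum = 14.38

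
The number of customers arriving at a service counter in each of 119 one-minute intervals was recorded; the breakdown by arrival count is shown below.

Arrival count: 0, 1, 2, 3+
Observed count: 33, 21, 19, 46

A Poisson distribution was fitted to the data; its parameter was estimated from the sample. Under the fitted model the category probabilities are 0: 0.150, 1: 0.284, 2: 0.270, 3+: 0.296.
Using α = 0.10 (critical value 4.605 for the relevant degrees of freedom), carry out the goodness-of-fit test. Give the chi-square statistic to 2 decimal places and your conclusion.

26.37; reject

Expected counts E_i = n·p_i: 119×0.150 = 17.85, 119×0.284 = 33.796, 119×0.270 = 32.13, 119×0.296 = 35.224.
0: (33 − 17.85)²/17.85 = 229.5225/17.85 = 12.858
1: (21 − 33.796)²/33.796 = 163.737616/33.796 = 4.845
2: (19 − 32.13)²/32.13 = 172.3969/32.13 = 5.366
3+: (46 − 35.224)²/35.224 = 116.122176/35.224 = 3.297
Sum = 26.37
df = 2. Since 26.37 > 4.605, we reject H₀.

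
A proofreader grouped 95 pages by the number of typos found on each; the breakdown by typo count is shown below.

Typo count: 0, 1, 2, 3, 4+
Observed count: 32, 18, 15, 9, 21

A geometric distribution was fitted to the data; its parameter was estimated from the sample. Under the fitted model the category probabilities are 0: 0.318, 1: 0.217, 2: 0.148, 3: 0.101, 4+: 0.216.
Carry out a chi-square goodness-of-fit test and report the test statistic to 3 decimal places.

0.549

Expected counts E_i = n·p_i: 95×0.318 = 30.21, 95×0.217 = 20.615, 95×0.148 = 14.06, 95×0.101 = 9.595, 95×0.216 = 20.52.
χ² = (32−30.21)²/30.21 + (18−20.615)²/20.615 + (15−14.06)²/14.06 + (9−9.595)²/9.595 + (21−20.52)²/20.52
   = 0.1061 + 0.3317 + 0.0628 + 0.0369 + 0.0112
Sum = 0.549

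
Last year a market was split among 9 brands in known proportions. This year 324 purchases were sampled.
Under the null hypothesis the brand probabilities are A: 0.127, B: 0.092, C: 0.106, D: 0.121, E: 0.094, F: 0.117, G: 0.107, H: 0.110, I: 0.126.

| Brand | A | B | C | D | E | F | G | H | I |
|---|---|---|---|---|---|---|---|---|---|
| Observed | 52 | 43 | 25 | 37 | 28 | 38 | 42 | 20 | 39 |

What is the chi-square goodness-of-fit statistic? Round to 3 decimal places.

Expected counts E_i = n·p_i: 324×0.127 = 41.148, 324×0.092 = 29.808, 324×0.106 = 34.344, 324×0.121 = 39.204, 324×0.094 = 30.456, 324×0.117 = 37.908, 324×0.107 = 34.668, 324×0.110 = 35.64, 324×0.126 = 40.824.
χ² = (52−41.148)²/41.148 + (43−29.808)²/29.808 + (25−34.344)²/34.344 + (37−39.204)²/39.204 + (28−30.456)²/30.456 + (38−37.908)²/37.908 + (42−34.668)²/34.668 + (20−35.64)²/35.64 + (39−40.824)²/40.824
   = 2.8620 + 5.8383 + 2.5422 + 0.1239 + 0.1981 + 0.0002 + 1.5507 + 6.8633 + 0.0815
Sum = 20.060

20.060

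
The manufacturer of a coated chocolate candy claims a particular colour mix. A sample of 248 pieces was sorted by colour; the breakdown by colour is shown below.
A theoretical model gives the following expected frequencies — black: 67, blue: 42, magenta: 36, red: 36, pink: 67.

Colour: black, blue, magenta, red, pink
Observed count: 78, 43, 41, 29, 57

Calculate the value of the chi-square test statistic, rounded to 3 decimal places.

5.378

χ² = (78−67)²/67 + (43−42)²/42 + (41−36)²/36 + (29−36)²/36 + (57−67)²/67
   = 1.8060 + 0.0238 + 0.6944 + 1.3611 + 1.4925
Sum = 5.378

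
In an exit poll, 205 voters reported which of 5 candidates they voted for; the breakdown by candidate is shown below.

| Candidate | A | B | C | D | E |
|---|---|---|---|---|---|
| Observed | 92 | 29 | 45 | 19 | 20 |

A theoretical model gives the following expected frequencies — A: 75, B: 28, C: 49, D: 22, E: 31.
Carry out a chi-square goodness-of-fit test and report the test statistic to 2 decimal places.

A: (92 − 75)²/75 = 289/75 = 3.853
B: (29 − 28)²/28 = 1/28 = 0.036
C: (45 − 49)²/49 = 16/49 = 0.327
D: (19 − 22)²/22 = 9/22 = 0.409
E: (20 − 31)²/31 = 121/31 = 3.903
Sum = 8.53

8.53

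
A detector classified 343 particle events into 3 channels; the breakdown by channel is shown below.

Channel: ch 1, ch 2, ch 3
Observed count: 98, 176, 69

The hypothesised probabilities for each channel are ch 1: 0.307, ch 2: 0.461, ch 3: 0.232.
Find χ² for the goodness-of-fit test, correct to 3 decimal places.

Expected counts E_i = n·p_i: 343×0.307 = 105.301, 343×0.461 = 158.123, 343×0.232 = 79.576.
χ² = (98−105.301)²/105.301 + (176−158.123)²/158.123 + (69−79.576)²/79.576
   = 0.5062 + 2.0211 + 1.4056
Sum = 3.933

3.933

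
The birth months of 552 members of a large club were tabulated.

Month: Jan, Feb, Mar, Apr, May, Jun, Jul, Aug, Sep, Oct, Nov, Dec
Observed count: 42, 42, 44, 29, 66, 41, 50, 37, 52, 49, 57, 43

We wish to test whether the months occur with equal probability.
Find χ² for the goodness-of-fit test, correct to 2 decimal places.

22.22

Under H₀ each category has probability 1/12, so each expected count is 552/12 = 46.
Jan: (42 − 46)²/46 = 16/46 = 0.348
Feb: (42 − 46)²/46 = 16/46 = 0.348
Mar: (44 − 46)²/46 = 4/46 = 0.087
Apr: (29 − 46)²/46 = 289/46 = 6.283
May: (66 − 46)²/46 = 400/46 = 8.696
Jun: (41 − 46)²/46 = 25/46 = 0.543
Jul: (50 − 46)²/46 = 16/46 = 0.348
Aug: (37 − 46)²/46 = 81/46 = 1.761
Sep: (52 − 46)²/46 = 36/46 = 0.783
Oct: (49 − 46)²/46 = 9/46 = 0.196
Nov: (57 − 46)²/46 = 121/46 = 2.630
Dec: (43 − 46)²/46 = 9/46 = 0.196
Sum = 22.22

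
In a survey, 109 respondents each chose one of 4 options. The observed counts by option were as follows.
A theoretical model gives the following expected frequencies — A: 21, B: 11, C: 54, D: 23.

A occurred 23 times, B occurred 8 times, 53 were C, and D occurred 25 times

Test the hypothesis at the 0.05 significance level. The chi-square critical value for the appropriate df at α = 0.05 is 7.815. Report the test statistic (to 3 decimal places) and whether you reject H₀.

1.201; do not reject

cat         O        E   (O−E)²/E
A          23       21     0.1905
B           8       11     0.8182
C          53       54     0.0185
D          25       23     0.1739
Sum = 1.201
df = 3. Since 1.201 < 7.815, we do not reject H₀.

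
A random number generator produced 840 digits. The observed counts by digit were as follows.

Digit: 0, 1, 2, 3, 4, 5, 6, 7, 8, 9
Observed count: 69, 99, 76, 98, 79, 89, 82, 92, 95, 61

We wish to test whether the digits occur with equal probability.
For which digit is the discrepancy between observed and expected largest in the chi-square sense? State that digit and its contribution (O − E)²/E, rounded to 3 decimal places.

9, 6.298

Expected count for each of the 10 categories: 840/10 = 84.
cat         O        E   (O−E)²/E
0          69       84     2.6786
1          99       84     2.6786
2          76       84     0.7619
3          98       84     2.3333
4          79       84     0.2976
5          89       84     0.2976
6          82       84     0.0476
7          92       84     0.7619
8          95       84     1.4405
9          61       84     6.2976
The largest term is for 9: 6.298.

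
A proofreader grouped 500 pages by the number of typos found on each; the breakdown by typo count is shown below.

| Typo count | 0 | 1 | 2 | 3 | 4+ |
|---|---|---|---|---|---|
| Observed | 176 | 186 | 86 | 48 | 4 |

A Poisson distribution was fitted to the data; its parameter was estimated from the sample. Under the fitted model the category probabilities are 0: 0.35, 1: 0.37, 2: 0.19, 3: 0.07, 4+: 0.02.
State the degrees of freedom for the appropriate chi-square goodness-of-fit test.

There are k = 5 categories and 1 parameter estimated from the data, so df = 5 − 1 − 1 = 3.

3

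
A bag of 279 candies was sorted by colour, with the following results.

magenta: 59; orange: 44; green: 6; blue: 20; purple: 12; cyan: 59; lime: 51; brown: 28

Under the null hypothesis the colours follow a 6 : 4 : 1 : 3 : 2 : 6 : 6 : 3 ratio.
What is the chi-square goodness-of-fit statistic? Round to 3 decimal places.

7.722

Ratio total = 31. Expected counts: 279×6/31 = 54, 279×4/31 = 36, 279×1/31 = 9, 279×3/31 = 27, 279×2/31 = 18, 279×6/31 = 54, 279×6/31 = 54, 279×3/31 = 27.
χ² = (59−54)²/54 + (44−36)²/36 + (6−9)²/9 + (20−27)²/27 + (12−18)²/18 + (59−54)²/54 + (51−54)²/54 + (28−27)²/27
   = 0.4630 + 1.7778 + 1.0000 + 1.8148 + 2.0000 + 0.4630 + 0.1667 + 0.0370
Sum = 7.722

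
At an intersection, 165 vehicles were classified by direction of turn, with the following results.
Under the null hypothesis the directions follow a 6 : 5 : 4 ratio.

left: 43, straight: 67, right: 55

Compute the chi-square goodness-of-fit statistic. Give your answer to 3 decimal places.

13.383

Ratio total = 15. Expected counts: 165×6/15 = 66, 165×5/15 = 55, 165×4/15 = 44.
cat           O        E   (O−E)²/E
left         43       66     8.0152
straight     67       55     2.6182
right        55       44     2.7500
Sum = 13.383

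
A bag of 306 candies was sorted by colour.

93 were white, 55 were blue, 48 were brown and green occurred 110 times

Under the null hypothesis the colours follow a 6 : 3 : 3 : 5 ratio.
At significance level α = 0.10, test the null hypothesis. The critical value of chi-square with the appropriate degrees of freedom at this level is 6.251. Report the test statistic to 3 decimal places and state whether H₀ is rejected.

Ratio total = 17. Expected counts: 306×6/17 = 108, 306×3/17 = 54, 306×3/17 = 54, 306×5/17 = 90.
cat         O        E   (O−E)²/E
white      93      108     2.0833
blue       55       54     0.0185
brown      48       54     0.6667
green     110       90     4.4444
Sum = 7.213
df = 3. Since 7.213 > 6.251, we reject H₀.

7.213; reject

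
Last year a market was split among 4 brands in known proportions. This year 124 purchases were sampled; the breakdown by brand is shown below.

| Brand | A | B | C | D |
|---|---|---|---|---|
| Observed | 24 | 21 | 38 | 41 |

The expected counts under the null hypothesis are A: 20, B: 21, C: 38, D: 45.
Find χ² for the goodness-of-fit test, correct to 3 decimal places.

1.156

χ² = (24−20)²/20 + (21−21)²/21 + (38−38)²/38 + (41−45)²/45
   = 0.8000 + 0.0000 + 0.0000 + 0.3556
Sum = 1.156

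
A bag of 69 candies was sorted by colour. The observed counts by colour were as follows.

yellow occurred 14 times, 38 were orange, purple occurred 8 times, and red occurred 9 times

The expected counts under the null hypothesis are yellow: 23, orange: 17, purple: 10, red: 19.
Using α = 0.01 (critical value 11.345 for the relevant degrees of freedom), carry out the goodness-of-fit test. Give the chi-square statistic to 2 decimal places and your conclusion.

yellow: (14 − 23)²/23 = 81/23 = 3.522
orange: (38 − 17)²/17 = 441/17 = 25.941
purple: (8 − 10)²/10 = 4/10 = 0.400
red: (9 − 19)²/19 = 100/19 = 5.263
Sum = 35.13
df = 3. Since 35.13 > 11.345, we reject H₀.

35.13; reject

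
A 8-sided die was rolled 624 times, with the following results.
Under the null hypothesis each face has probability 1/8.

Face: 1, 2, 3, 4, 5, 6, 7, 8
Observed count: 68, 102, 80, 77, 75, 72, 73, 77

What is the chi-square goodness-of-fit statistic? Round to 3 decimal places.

Under H₀ each category has probability 1/8, so each expected count is 624/8 = 78.
cat         O        E   (O−E)²/E
1          68       78     1.2821
2         102       78     7.3846
3          80       78     0.0513
4          77       78     0.0128
5          75       78     0.1154
6          72       78     0.4615
7          73       78     0.3205
8          77       78     0.0128
Sum = 9.641

9.641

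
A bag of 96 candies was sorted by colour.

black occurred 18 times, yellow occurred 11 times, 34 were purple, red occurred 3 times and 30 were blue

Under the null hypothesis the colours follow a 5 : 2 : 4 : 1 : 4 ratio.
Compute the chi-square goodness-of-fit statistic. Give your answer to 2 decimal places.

12.05

Ratio total = 16. Expected counts: 96×5/16 = 30, 96×2/16 = 12, 96×4/16 = 24, 96×1/16 = 6, 96×4/16 = 24.
χ² = (18−30)²/30 + (11−12)²/12 + (34−24)²/24 + (3−6)²/6 + (30−24)²/24
   = 4.800 + 0.083 + 4.167 + 1.500 + 1.500
Sum = 12.05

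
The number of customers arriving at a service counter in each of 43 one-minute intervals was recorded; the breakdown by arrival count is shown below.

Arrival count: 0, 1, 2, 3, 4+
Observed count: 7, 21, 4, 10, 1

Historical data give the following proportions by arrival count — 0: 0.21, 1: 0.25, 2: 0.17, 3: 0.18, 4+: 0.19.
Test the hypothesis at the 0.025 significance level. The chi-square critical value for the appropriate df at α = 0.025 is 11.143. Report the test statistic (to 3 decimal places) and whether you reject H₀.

Expected counts E_i = n·p_i: 43×0.21 = 9.03, 43×0.25 = 10.75, 43×0.17 = 7.31, 43×0.18 = 7.74, 43×0.19 = 8.17.
0: (7 − 9.03)²/9.03 = 4.1209/9.03 = 0.4564
1: (21 − 10.75)²/10.75 = 105.0625/10.75 = 9.7733
2: (4 − 7.31)²/7.31 = 10.9561/7.31 = 1.4988
3: (10 − 7.74)²/7.74 = 5.1076/7.74 = 0.6599
4+: (1 − 8.17)²/8.17 = 51.4089/8.17 = 6.2924
Sum = 18.681
df = 4. Since 18.681 > 11.143, we reject H₀.

18.681; reject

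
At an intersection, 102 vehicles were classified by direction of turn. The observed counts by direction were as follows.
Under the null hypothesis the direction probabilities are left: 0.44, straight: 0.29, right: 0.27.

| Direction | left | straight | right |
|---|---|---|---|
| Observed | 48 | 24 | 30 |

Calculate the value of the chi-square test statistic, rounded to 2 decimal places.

1.49

Expected counts E_i = n·p_i: 102×0.44 = 44.88, 102×0.29 = 29.58, 102×0.27 = 27.54.
χ² = (48−44.88)²/44.88 + (24−29.58)²/29.58 + (30−27.54)²/27.54
   = 0.217 + 1.053 + 0.220
Sum = 1.49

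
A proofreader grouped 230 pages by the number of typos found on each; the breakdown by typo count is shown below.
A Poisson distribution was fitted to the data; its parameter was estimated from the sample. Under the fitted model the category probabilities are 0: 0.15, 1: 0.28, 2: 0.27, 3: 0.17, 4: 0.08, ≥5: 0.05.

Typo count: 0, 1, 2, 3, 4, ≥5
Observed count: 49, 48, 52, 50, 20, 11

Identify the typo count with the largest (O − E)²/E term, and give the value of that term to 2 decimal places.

Expected counts E_i = n·p_i: 230×0.15 = 34.5, 230×0.28 = 64.4, 230×0.27 = 62.1, 230×0.17 = 39.1, 230×0.08 = 18.4, 230×0.05 = 11.5.
cat         O        E   (O−E)²/E
0          49     34.5      6.094
1          48     64.4      4.176
2          52     62.1      1.643
3          50     39.1      3.039
4          20     18.4      0.139
≥5         11     11.5      0.022
The largest term is for 0: 6.09.

0, 6.09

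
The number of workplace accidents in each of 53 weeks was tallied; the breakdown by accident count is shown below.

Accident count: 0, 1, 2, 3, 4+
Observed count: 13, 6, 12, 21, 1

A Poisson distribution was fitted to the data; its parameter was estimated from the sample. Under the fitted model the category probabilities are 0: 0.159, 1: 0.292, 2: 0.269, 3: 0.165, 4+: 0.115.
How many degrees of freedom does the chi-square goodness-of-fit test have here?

There are k = 5 categories and 1 parameter estimated from the data, so df = 5 − 1 − 1 = 3.

3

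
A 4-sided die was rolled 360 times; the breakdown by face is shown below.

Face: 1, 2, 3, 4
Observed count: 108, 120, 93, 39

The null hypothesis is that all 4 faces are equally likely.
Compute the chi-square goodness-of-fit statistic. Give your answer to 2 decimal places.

Expected count for each of the 4 categories: 360/4 = 90.
1: (108 − 90)²/90 = 324/90 = 3.600
2: (120 − 90)²/90 = 900/90 = 10.000
3: (93 − 90)²/90 = 9/90 = 0.100
4: (39 − 90)²/90 = 2601/90 = 28.900
Sum = 42.60

42.60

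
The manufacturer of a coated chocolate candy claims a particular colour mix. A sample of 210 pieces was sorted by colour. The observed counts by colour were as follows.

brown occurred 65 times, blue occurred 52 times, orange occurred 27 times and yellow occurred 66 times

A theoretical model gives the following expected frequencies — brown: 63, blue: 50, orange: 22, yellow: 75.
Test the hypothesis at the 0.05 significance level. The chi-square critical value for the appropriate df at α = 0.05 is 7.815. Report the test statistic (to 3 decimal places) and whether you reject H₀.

cat         O        E   (O−E)²/E
brown      65       63     0.0635
blue       52       50     0.0800
orange     27       22     1.1364
yellow     66       75     1.0800
Sum = 2.360
df = 3. Since 2.360 < 7.815, we do not reject H₀.

2.360; do not reject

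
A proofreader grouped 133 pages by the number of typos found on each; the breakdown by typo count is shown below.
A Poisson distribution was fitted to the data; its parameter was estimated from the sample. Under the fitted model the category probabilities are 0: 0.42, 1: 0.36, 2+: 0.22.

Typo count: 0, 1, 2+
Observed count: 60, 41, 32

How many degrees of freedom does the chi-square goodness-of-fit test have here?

There are k = 3 categories and 1 parameter estimated from the data, so df = 3 − 1 − 1 = 1.

1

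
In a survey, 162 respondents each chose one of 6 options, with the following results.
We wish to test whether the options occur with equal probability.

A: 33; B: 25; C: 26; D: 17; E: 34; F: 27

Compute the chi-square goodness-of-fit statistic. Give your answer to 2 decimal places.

Under H₀ each category has probability 1/6, so each expected count is 162/6 = 27.
cat         O        E   (O−E)²/E
A          33       27      1.333
B          25       27      0.148
C          26       27      0.037
D          17       27      3.704
E          34       27      1.815
F          27       27      0.000
Sum = 7.04

7.04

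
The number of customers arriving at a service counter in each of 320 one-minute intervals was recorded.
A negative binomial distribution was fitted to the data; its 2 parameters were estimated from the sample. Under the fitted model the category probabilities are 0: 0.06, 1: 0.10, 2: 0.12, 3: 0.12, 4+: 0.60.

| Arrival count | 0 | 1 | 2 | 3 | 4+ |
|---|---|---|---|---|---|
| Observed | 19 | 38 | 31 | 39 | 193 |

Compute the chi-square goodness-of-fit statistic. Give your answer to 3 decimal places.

2.568

Expected counts E_i = n·p_i: 320×0.06 = 19.2, 320×0.10 = 32, 320×0.12 = 38.4, 320×0.12 = 38.4, 320×0.60 = 192.
χ² = (19−19.2)²/19.2 + (38−32)²/32 + (31−38.4)²/38.4 + (39−38.4)²/38.4 + (193−192)²/192
   = 0.0021 + 1.1250 + 1.4260 + 0.0094 + 0.0052
Sum = 2.568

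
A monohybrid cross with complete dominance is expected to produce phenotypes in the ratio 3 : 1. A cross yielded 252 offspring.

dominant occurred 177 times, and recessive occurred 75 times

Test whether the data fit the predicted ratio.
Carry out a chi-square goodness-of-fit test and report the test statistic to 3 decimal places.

3.048

Ratio total = 4. Expected counts: 252×3/4 = 189, 252×1/4 = 63.
dominant: (177 − 189)²/189 = 144/189 = 0.7619
recessive: (75 − 63)²/63 = 144/63 = 2.2857
Sum = 3.048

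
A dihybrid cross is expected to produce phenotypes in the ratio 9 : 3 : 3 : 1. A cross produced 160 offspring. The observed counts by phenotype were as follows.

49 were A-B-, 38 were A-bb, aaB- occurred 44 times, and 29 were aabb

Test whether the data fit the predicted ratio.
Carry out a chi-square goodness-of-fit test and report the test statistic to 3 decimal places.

63.444

Ratio total = 16. Expected counts: 160×9/16 = 90, 160×3/16 = 30, 160×3/16 = 30, 160×1/16 = 10.
cat         O        E   (O−E)²/E
A-B-       49       90    18.6778
A-bb       38       30     2.1333
aaB-       44       30     6.5333
aabb       29       10    36.1000
Sum = 63.444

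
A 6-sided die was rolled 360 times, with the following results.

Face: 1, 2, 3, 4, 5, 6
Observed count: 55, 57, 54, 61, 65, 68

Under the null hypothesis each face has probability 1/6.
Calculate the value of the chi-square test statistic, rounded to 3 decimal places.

Expected count for each of the 6 categories: 360/6 = 60.
1: (55 − 60)²/60 = 25/60 = 0.4167
2: (57 − 60)²/60 = 9/60 = 0.1500
3: (54 − 60)²/60 = 36/60 = 0.6000
4: (61 − 60)²/60 = 1/60 = 0.0167
5: (65 − 60)²/60 = 25/60 = 0.4167
6: (68 − 60)²/60 = 64/60 = 1.0667
Sum = 2.667

2.667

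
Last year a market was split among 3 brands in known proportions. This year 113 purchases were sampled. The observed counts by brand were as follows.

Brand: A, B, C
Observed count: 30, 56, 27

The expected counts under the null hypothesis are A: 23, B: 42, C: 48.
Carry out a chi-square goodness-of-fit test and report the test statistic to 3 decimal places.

15.985

A: (30 − 23)²/23 = 49/23 = 2.1304
B: (56 − 42)²/42 = 196/42 = 4.6667
C: (27 − 48)²/48 = 441/48 = 9.1875
Sum = 15.985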